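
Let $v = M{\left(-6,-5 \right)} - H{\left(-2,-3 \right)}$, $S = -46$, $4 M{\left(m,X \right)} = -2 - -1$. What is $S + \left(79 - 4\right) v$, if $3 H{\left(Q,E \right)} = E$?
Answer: $\frac{41}{4} \approx 10.25$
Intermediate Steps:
$H{\left(Q,E \right)} = \frac{E}{3}$
$M{\left(m,X \right)} = - \frac{1}{4}$ ($M{\left(m,X \right)} = \frac{-2 - -1}{4} = \frac{-2 + 1}{4} = \frac{1}{4} \left(-1\right) = - \frac{1}{4}$)
$v = \frac{3}{4}$ ($v = - \frac{1}{4} - \frac{1}{3} \left(-3\right) = - \frac{1}{4} - -1 = - \frac{1}{4} + 1 = \frac{3}{4} \approx 0.75$)
$S + \left(79 - 4\right) v = -46 + \left(79 - 4\right) \frac{3}{4} = -46 + 75 \cdot \frac{3}{4} = -46 + \frac{225}{4} = \frac{41}{4}$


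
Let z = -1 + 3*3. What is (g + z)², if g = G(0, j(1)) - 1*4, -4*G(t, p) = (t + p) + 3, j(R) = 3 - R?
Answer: 121/16 ≈ 7.5625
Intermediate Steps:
G(t, p) = -¾ - p/4 - t/4 (G(t, p) = -((t + p) + 3)/4 = -((p + t) + 3)/4 = -(3 + p + t)/4 = -¾ - p/4 - t/4)
z = 8 (z = -1 + 9 = 8)
g = -21/4 (g = (-¾ - (3 - 1*1)/4 - ¼*0) - 1*4 = (-¾ - (3 - 1)/4 + 0) - 4 = (-¾ - ¼*2 + 0) - 4 = (-¾ - ½ + 0) - 4 = -5/4 - 4 = -21/4 ≈ -5.2500)
(g + z)² = (-21/4 + 8)² = (11/4)² = 121/16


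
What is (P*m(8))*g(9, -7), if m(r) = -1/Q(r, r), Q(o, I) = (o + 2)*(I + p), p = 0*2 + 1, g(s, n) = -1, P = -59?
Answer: -59/90 ≈ -0.65556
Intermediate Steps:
p = 1 (p = 0 + 1 = 1)
Q(o, I) = (1 + I)*(2 + o) (Q(o, I) = (o + 2)*(I + 1) = (2 + o)*(1 + I) = (1 + I)*(2 + o))
m(r) = -1/(2 + r**2 + 3*r) (m(r) = -1/(2 + r + 2*r + r*r) = -1/(2 + r + 2*r + r**2) = -1/(2 + r**2 + 3*r))
(P*m(8))*g(9, -7) = -(-59)/(2 + 8**2 + 3*8)*(-1) = -(-59)/(2 + 64 + 24)*(-1) = -(-59)/90*(-1) = -59*(-1/90)*(-1) = (59/90)*(-1) = -59/90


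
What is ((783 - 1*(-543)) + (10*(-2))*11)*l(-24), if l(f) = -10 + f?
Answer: -37604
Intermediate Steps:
((783 - 1*(-543)) + (10*(-2))*11)*l(-24) = ((783 - 1*(-543)) + (10*(-2))*11)*(-10 - 24) = ((783 + 543) - 20*11)*(-34) = (1326 - 220)*(-34) = 1106*(-34) = -37604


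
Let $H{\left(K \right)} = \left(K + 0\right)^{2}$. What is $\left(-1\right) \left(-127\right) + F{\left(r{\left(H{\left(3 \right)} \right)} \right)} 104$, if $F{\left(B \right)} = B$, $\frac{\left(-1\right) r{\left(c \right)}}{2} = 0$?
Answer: $127$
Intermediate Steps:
$H{\left(K \right)} = K^{2}$
$r{\left(c \right)} = 0$ ($r{\left(c \right)} = \left(-2\right) 0 = 0$)
$\left(-1\right) \left(-127\right) + F{\left(r{\left(H{\left(3 \right)} \right)} \right)} 104 = \left(-1\right) \left(-127\right) + 0 \cdot 104 = 127 + 0 = 127$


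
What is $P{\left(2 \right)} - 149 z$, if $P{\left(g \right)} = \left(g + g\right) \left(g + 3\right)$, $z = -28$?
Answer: $4192$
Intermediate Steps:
$P{\left(g \right)} = 2 g \left(3 + g\right)$
$P{\left(2 \right)} - 149 z = 2 \cdot 2 \left(3 + 2\right) - -4172 = 2 \cdot 2 \cdot 5 + 4172 = 20 + 4172 = 4192$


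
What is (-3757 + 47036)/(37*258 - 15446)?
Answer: -43279/5900 ≈ -7.3354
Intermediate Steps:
(-3757 + 47036)/(37*258 - 15446) = 43279/(9546 - 15446) = 43279/(-5900) = 43279*(-1/5900) = -43279/5900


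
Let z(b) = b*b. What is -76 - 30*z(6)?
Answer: -1156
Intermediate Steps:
z(b) = b**2
-76 - 30*z(6) = -76 - 30*6**2 = -76 - 30*36 = -76 - 1080 = -1156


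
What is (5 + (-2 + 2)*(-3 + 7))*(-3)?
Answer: -15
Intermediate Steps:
(5 + (-2 + 2)*(-3 + 7))*(-3) = (5 + 0*4)*(-3) = (5 + 0)*(-3) = 5*(-3) = -15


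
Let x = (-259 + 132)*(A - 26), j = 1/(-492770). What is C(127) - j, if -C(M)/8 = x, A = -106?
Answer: -66086370239/492770 ≈ -1.3411e+5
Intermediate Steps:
j = -1/492770 ≈ -2.0293e-6
x = 16764 (x = (-259 + 132)*(-106 - 26) = -127*(-132) = 16764)
C(M) = -134112 (C(M) = -8*16764 = -134112)
C(127) - j = -134112 - 1*(-1/492770) = -134112 + 1/492770 = -66086370239/492770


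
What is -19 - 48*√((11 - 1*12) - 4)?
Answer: -19 - 48*I*√5 ≈ -19.0 - 107.33*I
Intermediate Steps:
-19 - 48*√((11 - 1*12) - 4) = -19 - 48*√((11 - 12) - 4) = -19 - 48*√(-1 - 4) = -19 - 48*I*√5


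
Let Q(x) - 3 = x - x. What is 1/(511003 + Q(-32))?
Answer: 1/511006 ≈ 1.9569e-6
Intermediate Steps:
Q(x) = 3 (Q(x) = 3 + (x - x) = 3 + 0 = 3)
1/(511003 + Q(-32)) = 1/(511003 + 3) = 1/511006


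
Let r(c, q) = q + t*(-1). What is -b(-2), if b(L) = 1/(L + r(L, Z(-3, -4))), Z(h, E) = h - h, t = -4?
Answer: -½ ≈ -0.50000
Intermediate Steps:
Z(h, E) = 0
r(c, q) = 4 + q (r(c, q) = q - 4*(-1) = q + 4 = 4 + q)
b(L) = 1/(4 + L) (b(L) = 1/(L + (4 + 0)) = 1/(L + 4) = 1/(4 + L))
-b(-2) = -1/(4 - 2) = -1/2 = -1*½ = -½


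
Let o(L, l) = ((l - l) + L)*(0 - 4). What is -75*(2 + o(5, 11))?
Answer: 1350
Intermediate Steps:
o(L, l) = -4*L (o(L, l) = (0 + L)*(-4) = L*(-4) = -4*L)
-75*(2 + o(5, 11)) = -75*(2 - 4*5) = -75*(2 - 20) = -75*(-18) = 1350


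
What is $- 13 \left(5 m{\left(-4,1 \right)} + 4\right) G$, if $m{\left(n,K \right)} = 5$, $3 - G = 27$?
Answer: $9048$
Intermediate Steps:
$G = -24$ ($G = 3 - 27 = -24$)
$- 13 \left(5 m{\left(-4,1 \right)} + 4\right) G = - 13 \left(5 \cdot 5 + 4\right) \left(-24\right) = - 13 \left(25 + 4\right) \left(-24\right) = \left(-13\right) 29 \left(-24\right) = \left(-377\right) \left(-24\right) = 9048$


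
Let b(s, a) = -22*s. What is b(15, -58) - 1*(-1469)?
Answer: 1139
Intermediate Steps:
b(15, -58) - 1*(-1469) = -22*15 - 1*(-1469) = -330 + 1469 = 1139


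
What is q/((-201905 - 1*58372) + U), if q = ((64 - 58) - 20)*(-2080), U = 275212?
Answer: 5824/2987 ≈ 1.9498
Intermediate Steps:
q = 29120 (q = (6 - 20)*(-2080) = -14*(-2080) = 29120)
q/((-201905 - 1*58372) + U) = 29120/((-201905 - 1*58372) + 275212) = 29120/((-201905 - 58372) + 275212) = 29120/(-260277 + 275212) = 29120/14935 = 29120*(1/14935) = 5824/2987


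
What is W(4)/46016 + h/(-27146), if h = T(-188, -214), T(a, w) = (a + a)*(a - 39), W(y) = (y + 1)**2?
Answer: -1963439491/624575168 ≈ -3.1436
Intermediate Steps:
W(y) = (1 + y)**2
T(a, w) = 2*a*(-39 + a) (T(a, w) = (2*a)*(-39 + a) = 2*a*(-39 + a))
h = 85352 (h = 2*(-188)*(-39 - 188) = 2*(-188)*(-227) = 85352)
W(4)/46016 + h/(-27146) = (1 + 4)**2/46016 + 85352/(-27146) = 5**2*(1/46016) + 85352*(-1/27146) = 25*(1/46016) - 42676/13573 = 25/46016 - 42676/13573 = -1963439491/624575168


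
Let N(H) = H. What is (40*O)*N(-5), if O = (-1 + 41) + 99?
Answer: -27800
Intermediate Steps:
O = 139 (O = 40 + 99 = 139)
(40*O)*N(-5) = (40*139)*(-5) = 5560*(-5) = -27800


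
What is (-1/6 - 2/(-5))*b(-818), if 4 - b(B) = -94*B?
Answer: -269108/15 ≈ -17941.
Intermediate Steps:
b(B) = 4 + 94*B (b(B) = 4 - (-94)*B = 4 + 94*B)
(-1/6 - 2/(-5))*b(-818) = (-1/6 - 2/(-5))*(4 + 94*(-818)) = (-1*⅙ - 2*(-⅕))*(4 - 76892) = (-⅙ + ⅖)*(-76888) = (7/30)*(-76888) = -269108/15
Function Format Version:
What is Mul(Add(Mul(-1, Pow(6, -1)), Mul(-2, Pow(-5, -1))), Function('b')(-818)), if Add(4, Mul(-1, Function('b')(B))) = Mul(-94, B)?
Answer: Rational(-269108, 15) ≈ -17941.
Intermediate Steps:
Function('b')(B) = Add(4, Mul(94, B)) (Function('b')(B) = Add(4, Mul(-1, Mul(-94, B))) = Add(4, Mul(94, B)))
Mul(Add(Mul(-1, Pow(6, -1)), Mul(-2, Pow(-5, -1))), Function('b')(-818)) = Mul(Add(Mul(-1, Pow(6, -1)), Mul(-2, Pow(-5, -1))), Add(4, Mul(94, -818))) = Mul(Add(Mul(-1, Rational(1, 6)), Mul(-2, Rational(-1, 5))), Add(4, -76892)) = Mul(Add(Rational(-1, 6), Rational(2, 5)), -76888) = Mul(Rational(7, 30), -76888) = Rational(-269108, 15)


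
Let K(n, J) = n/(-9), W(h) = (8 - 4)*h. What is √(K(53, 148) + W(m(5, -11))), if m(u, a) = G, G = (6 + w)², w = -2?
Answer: √523/3 ≈ 7.6231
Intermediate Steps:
G = 16 (G = (6 - 2)² = 4² = 16)
m(u, a) = 16
W(h) = 4*h
K(n, J) = -n/9 (K(n, J) = n*(-⅑) = -n/9)
√(K(53, 148) + W(m(5, -11))) = √(-⅑*53 + 4*16) = √(-53/9 + 64) = √(523/9) = √523/3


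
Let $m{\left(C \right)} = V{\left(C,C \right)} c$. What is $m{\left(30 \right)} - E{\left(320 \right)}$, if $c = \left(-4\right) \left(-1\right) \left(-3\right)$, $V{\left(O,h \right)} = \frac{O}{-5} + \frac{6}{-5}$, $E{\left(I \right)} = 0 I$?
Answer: $\frac{432}{5} \approx 86.4$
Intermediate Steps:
$E{\left(I \right)} = 0$
$V{\left(O,h \right)} = - \frac{6}{5} - \frac{O}{5}$ ($V{\left(O,h \right)} = O \left(- \frac{1}{5}\right) + 6 \left(- \frac{1}{5}\right) = - \frac{O}{5} - \frac{6}{5} = - \frac{6}{5} - \frac{O}{5}$)
$c = -12$ ($c = 4 \left(-3\right) = -12$)
$m{\left(C \right)} = \frac{72}{5} + \frac{12 C}{5}$ ($m{\left(C \right)} = \left(- \frac{6}{5} - \frac{C}{5}\right) \left(-12\right) = \frac{72}{5} + \frac{12 C}{5}$)
$m{\left(30 \right)} - E{\left(320 \right)} = \left(\frac{72}{5} + \frac{12}{5} \cdot 30\right) - 0 = \left(\frac{72}{5} + 72\right) + 0 = \frac{432}{5} + 0 = \frac{432}{5}$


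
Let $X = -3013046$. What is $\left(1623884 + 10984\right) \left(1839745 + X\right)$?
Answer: $-1918192259268$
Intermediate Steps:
$\left(1623884 + 10984\right) \left(1839745 + X\right) = \left(1623884 + 10984\right) \left(1839745 - 3013046\right) = 1634868 \left(-1173301\right) = -1918192259268$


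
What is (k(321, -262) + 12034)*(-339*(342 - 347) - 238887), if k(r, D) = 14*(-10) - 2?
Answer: -2820687264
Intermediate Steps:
k(r, D) = -142 (k(r, D) = -140 - 2 = -142)
(k(321, -262) + 12034)*(-339*(342 - 347) - 238887) = (-142 + 12034)*(-339*(342 - 347) - 238887) = 11892*(-339*(-5) - 238887) = 11892*(1695 - 238887) = 11892*(-237192) = -2820687264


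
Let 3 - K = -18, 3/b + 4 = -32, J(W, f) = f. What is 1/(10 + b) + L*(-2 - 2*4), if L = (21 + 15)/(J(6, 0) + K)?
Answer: -2028/119 ≈ -17.042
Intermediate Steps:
b = -1/12 (b = 3/(-4 - 32) = 3/(-36) = 3*(-1/36) = -1/12 ≈ -0.083333)
K = 21 (K = 3 - 1*(-18) = 3 + 18 = 21)
L = 12/7 (L = (21 + 15)/(0 + 21) = 36/21 = 36*(1/21) = 12/7 ≈ 1.7143)
1/(10 + b) + L*(-2 - 2*4) = 1/(10 - 1/12) + 12*(-2 - 2*4)/7 = 1/(119/12) + 12*(-2 - 8)/7 = 12/119 + (12/7)*(-10) = 12/119 - 120/7 = -2028/119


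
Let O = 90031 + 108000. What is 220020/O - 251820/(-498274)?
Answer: 79749205950/49336849247 ≈ 1.6164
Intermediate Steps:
O = 198031
220020/O - 251820/(-498274) = 220020/198031 - 251820/(-498274) = 220020*(1/198031) - 251820*(-1/498274) = 220020/198031 + 125910/249137 = 79749205950/49336849247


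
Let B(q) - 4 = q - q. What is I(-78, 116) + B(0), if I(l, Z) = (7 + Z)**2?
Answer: 15133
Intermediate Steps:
B(q) = 4 (B(q) = 4 + (q - q) = 4 + 0 = 4)
I(-78, 116) + B(0) = (7 + 116)**2 + 4 = 123**2 + 4 = 15129 + 4 = 15133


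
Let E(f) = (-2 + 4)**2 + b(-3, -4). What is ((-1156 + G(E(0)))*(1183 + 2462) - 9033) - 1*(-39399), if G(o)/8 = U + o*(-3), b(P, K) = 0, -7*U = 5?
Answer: -31878018/7 ≈ -4.5540e+6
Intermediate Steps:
U = -5/7 (U = -1/7*5 = -5/7 ≈ -0.71429)
E(f) = 4 (E(f) = (-2 + 4)**2 + 0 = 2**2 + 0 = 4 + 0 = 4)
G(o) = -40/7 - 24*o (G(o) = 8*(-5/7 + o*(-3)) = 8*(-5/7 - 3*o) = -40/7 - 24*o)
((-1156 + G(E(0)))*(1183 + 2462) - 9033) - 1*(-39399) = ((-1156 + (-40/7 - 24*4))*(1183 + 2462) - 9033) - 1*(-39399) = ((-1156 + (-40/7 - 96))*3645 - 9033) + 39399 = ((-1156 - 712/7)*3645 - 9033) + 39399 = (-8804/7*3645 - 9033) + 39399 = (-32090580/7 - 9033) + 39399 = -32153811/7 + 39399 = -31878018/7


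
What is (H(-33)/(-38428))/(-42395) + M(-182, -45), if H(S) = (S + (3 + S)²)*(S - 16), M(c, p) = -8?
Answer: -13033282963/1629155060 ≈ -8.0000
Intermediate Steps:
H(S) = (-16 + S)*(S + (3 + S)²) (H(S) = (S + (3 + S)²)*(-16 + S) = (-16 + S)*(S + (3 + S)²))
(H(-33)/(-38428))/(-42395) + M(-182, -45) = ((-144 + (-33)³ - 103*(-33) - 9*(-33)²)/(-38428))/(-42395) - 8 = ((-144 - 35937 + 3399 - 9*1089)*(-1/38428))*(-1/42395) - 8 = ((-144 - 35937 + 3399 - 9801)*(-1/38428))*(-1/42395) - 8 = -42483*(-1/38428)*(-1/42395) - 8 = (42483/38428)*(-1/42395) - 8 = -42483/1629155060 - 8 = -13033282963/1629155060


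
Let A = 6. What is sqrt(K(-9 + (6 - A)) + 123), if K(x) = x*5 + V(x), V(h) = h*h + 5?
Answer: 2*sqrt(41) ≈ 12.806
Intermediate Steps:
V(h) = 5 + h**2 (V(h) = h**2 + 5 = 5 + h**2)
K(x) = 5 + x**2 + 5*x (K(x) = x*5 + (5 + x**2) = 5*x + (5 + x**2) = 5 + x**2 + 5*x)
sqrt(K(-9 + (6 - A)) + 123) = sqrt((5 + (-9 + (6 - 1*6))**2 + 5*(-9 + (6 - 1*6))) + 123) = sqrt((5 + (-9 + (6 - 6))**2 + 5*(-9 + (6 - 6))) + 123) = sqrt((5 + (-9 + 0)**2 + 5*(-9 + 0)) + 123) = sqrt((5 + (-9)**2 + 5*(-9)) + 123) = sqrt((5 + 81 - 45) + 123) = sqrt(41 + 123) = sqrt(164) = 2*sqrt(41)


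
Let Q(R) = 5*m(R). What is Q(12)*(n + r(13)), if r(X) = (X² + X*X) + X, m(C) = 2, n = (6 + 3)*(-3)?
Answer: 3240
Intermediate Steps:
n = -27 (n = 9*(-3) = -27)
r(X) = X + 2*X² (r(X) = (X² + X²) + X = 2*X² + X = X + 2*X²)
Q(R) = 10 (Q(R) = 5*2 = 10)
Q(12)*(n + r(13)) = 10*(-27 + 13*(1 + 2*13)) = 10*(-27 + 13*(1 + 26)) = 10*(-27 + 13*27) = 10*(-27 + 351) = 10*324 = 3240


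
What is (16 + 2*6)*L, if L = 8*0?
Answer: 0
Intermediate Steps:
L = 0
(16 + 2*6)*L = (16 + 2*6)*0 = (16 + 12)*0 = 28*0 = 0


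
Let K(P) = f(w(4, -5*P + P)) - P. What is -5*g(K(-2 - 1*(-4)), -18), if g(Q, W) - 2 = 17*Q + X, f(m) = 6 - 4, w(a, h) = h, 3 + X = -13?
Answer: 70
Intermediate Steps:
X = -16 (X = -3 - 13 = -16)
f(m) = 2
K(P) = 2 - P
g(Q, W) = -14 + 17*Q (g(Q, W) = 2 + (17*Q - 16) = 2 + (-16 + 17*Q) = -14 + 17*Q)
-5*g(K(-2 - 1*(-4)), -18) = -5*(-14 + 17*(2 - (-2 - 1*(-4)))) = -5*(-14 + 17*(2 - (-2 + 4))) = -5*(-14 + 17*(2 - 1*2)) = -5*(-14 + 17*(2 - 2)) = -5*(-14 + 17*0) = -5*(-14 + 0) = -5*(-14) = 70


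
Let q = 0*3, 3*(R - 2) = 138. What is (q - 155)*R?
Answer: -7440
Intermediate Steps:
R = 48 (R = 2 + (⅓)*138 = 2 + 46 = 48)
q = 0
(q - 155)*R = (0 - 155)*48 = -155*48 = -7440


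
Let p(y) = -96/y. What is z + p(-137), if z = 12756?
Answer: 1747668/137 ≈ 12757.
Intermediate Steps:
z + p(-137) = 12756 - 96/(-137) = 12756 - 96*(-1/137) = 12756 + 96/137 = 1747668/137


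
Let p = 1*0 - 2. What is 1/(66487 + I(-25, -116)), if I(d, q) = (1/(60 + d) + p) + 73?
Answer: 35/2329531 ≈ 1.5024e-5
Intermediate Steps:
p = -2 (p = 0 - 2 = -2)
I(d, q) = 71 + 1/(60 + d) (I(d, q) = (1/(60 + d) - 2) + 73 = (-2 + 1/(60 + d)) + 73 = 71 + 1/(60 + d))
1/(66487 + I(-25, -116)) = 1/(66487 + (4261 + 71*(-25))/(60 - 25)) = 1/(66487 + (4261 - 1775)/35) = 1/(66487 + (1/35)*2486) = 1/(66487 + 2486/35) = 1/(2329531/35) = 35/2329531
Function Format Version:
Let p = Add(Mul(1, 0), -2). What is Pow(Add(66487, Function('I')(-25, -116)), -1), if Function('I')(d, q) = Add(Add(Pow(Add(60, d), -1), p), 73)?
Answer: Rational(35, 2329531) ≈ 1.5024e-5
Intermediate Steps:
p = -2 (p = Add(0, -2) = -2)
Function('I')(d, q) = Add(71, Pow(Add(60, d), -1)) (Function('I')(d, q) = Add(Add(Pow(Add(60, d), -1), -2), 73) = Add(Add(-2, Pow(Add(60, d), -1)), 73) = Add(71, Pow(Add(60, d), -1)))
Pow(Add(66487, Function('I')(-25, -116)), -1) = Pow(Add(66487, Mul(Pow(Add(60, -25), -1), Add(4261, Mul(71, -25)))), -1) = Pow(Add(66487, Mul(Pow(35, -1), Add(4261, -1775))), -1) = Pow(Add(66487, Mul(Rational(1, 35), 2486)), -1) = Pow(Add(66487, Rational(2486, 35)), -1) = Pow(Rational(2329531, 35), -1) = Rational(35, 2329531)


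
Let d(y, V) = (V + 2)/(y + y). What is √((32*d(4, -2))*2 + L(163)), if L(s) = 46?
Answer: √46 ≈ 6.7823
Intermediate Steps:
d(y, V) = (2 + V)/(2*y) (d(y, V) = (2 + V)/((2*y)) = (2 + V)*(1/(2*y)) = (2 + V)/(2*y))
√((32*d(4, -2))*2 + L(163)) = √((32*((½)*(2 - 2)/4))*2 + 46) = √((32*((½)*(¼)*0))*2 + 46) = √((32*0)*2 + 46) = √(0*2 + 46) = √(0 + 46) = √46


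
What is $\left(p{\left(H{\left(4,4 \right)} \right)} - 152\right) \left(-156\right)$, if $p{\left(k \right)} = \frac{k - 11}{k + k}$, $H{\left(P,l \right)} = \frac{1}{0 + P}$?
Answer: $27066$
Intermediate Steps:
$H{\left(P,l \right)} = \frac{1}{P}$
$p{\left(k \right)} = \frac{-11 + k}{2 k}$
$\left(p{\left(H{\left(4,4 \right)} \right)} - 152\right) \left(-156\right) = \left(\frac{-11 + \frac{1}{4}}{2 \cdot \frac{1}{4}} - 152\right) \left(-156\right) = \left(\frac{\frac{1}{\frac{1}{4}} \left(-11 + \frac{1}{4}\right)}{2} - 152\right) \left(-156\right) = \left(\frac{1}{2} \cdot 4 \left(- \frac{43}{4}\right) - 152\right) \left(-156\right) = \left(- \frac{43}{2} - 152\right) \left(-156\right) = \left(- \frac{347}{2}\right) \left(-156\right) = 27066$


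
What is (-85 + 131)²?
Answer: 2116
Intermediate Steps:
(-85 + 131)² = 46² = 2116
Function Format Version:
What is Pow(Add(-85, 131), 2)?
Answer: 2116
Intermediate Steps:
Pow(Add(-85, 131), 2) = Pow(46, 2) = 2116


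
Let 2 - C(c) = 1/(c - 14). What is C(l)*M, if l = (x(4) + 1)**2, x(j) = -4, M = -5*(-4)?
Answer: 44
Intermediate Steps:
M = 20
l = 9 (l = (-4 + 1)**2 = (-3)**2 = 9)
C(c) = 2 - 1/(-14 + c) (C(c) = 2 - 1/(c - 14) = 2 - 1/(-14 + c))
C(l)*M = ((-29 + 2*9)/(-14 + 9))*20 = ((-29 + 18)/(-5))*20 = -1/5*(-11)*20 = (11/5)*20 = 44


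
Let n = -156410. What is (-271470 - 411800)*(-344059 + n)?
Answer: 341955453630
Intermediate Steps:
(-271470 - 411800)*(-344059 + n) = (-271470 - 411800)*(-344059 - 156410) = -683270*(-500469) = 341955453630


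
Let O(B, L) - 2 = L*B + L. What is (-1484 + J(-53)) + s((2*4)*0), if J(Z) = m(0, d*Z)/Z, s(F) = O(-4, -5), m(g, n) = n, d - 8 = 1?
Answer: -1458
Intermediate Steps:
d = 9 (d = 8 + 1 = 9)
O(B, L) = 2 + L + B*L (O(B, L) = 2 + (L*B + L) = 2 + (B*L + L) = 2 + (L + B*L) = 2 + L + B*L)
s(F) = 17 (s(F) = 2 - 5 - 4*(-5) = 2 - 5 + 20 = 17)
J(Z) = 9 (J(Z) = (9*Z)/Z = 9)
(-1484 + J(-53)) + s((2*4)*0) = (-1484 + 9) + 17 = -1475 + 17 = -1458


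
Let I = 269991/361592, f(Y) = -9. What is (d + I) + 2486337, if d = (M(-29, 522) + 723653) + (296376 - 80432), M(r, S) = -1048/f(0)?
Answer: 11149494320687/3254328 ≈ 3.4261e+6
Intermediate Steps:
M(r, S) = 1048/9 (M(r, S) = -1048/(-9) = -1048*(-1/9) = 1048/9)
d = 8457421/9 (d = (1048/9 + 723653) + (296376 - 80432) = 6513925/9 + 215944 = 8457421/9 ≈ 9.3971e+5)
I = 269991/361592 (I = 269991*(1/361592) = 269991/361592 ≈ 0.74667)
(d + I) + 2486337 = (8457421/9 + 269991/361592) + 2486337 = 3058138204151/3254328 + 2486337 = 11149494320687/3254328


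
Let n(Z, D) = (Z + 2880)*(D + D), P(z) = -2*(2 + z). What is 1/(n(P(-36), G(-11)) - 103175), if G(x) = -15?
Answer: -1/191615 ≈ -5.2188e-6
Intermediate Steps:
P(z) = -4 - 2*z
n(Z, D) = 2*D*(2880 + Z) (n(Z, D) = (2880 + Z)*(2*D) = 2*D*(2880 + Z))
1/(n(P(-36), G(-11)) - 103175) = 1/(2*(-15)*(2880 + (-4 - 2*(-36))) - 103175) = 1/(2*(-15)*(2880 + (-4 + 72)) - 103175) = 1/(2*(-15)*(2880 + 68) - 103175) = 1/(2*(-15)*2948 - 103175) = 1/(-88440 - 103175) = 1/(-191615) = -1/191615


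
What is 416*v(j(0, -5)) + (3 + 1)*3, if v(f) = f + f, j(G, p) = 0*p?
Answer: 12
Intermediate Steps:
j(G, p) = 0
v(f) = 2*f
416*v(j(0, -5)) + (3 + 1)*3 = 416*(2*0) + (3 + 1)*3 = 416*0 + 4*3 = 0 + 12 = 12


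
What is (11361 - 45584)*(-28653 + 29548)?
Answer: -30629585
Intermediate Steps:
(11361 - 45584)*(-28653 + 29548) = -34223*895 = -30629585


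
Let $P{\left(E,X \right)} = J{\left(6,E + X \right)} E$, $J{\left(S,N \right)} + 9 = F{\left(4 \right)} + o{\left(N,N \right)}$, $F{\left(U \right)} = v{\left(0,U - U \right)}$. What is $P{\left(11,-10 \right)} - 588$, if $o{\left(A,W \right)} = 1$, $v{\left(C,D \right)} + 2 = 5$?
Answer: $-643$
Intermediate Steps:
$v{\left(C,D \right)} = 3$ ($v{\left(C,D \right)} = -2 + 5 = 3$)
$F{\left(U \right)} = 3$
$J{\left(S,N \right)} = -5$ ($J{\left(S,N \right)} = -9 + \left(3 + 1\right) = -9 + 4 = -5$)
$P{\left(E,X \right)} = - 5 E$
$P{\left(11,-10 \right)} - 588 = \left(-5\right) 11 - 588 = -55 - 588 = -643$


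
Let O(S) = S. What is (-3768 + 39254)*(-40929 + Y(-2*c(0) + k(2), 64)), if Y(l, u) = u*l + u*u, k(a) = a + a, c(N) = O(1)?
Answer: -1302513630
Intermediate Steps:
c(N) = 1
k(a) = 2*a
Y(l, u) = u**2 + l*u (Y(l, u) = l*u + u**2 = u**2 + l*u)
(-3768 + 39254)*(-40929 + Y(-2*c(0) + k(2), 64)) = (-3768 + 39254)*(-40929 + 64*((-2*1 + 2*2) + 64)) = 35486*(-40929 + 64*((-2 + 4) + 64)) = 35486*(-40929 + 64*(2 + 64)) = 35486*(-40929 + 64*66) = 35486*(-40929 + 4224) = 35486*(-36705) = -1302513630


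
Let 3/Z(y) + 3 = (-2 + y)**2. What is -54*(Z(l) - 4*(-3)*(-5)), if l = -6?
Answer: 197478/61 ≈ 3237.3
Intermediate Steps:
Z(y) = 3/(-3 + (-2 + y)**2)
-54*(Z(l) - 4*(-3)*(-5)) = -54*(3/(-3 + (-2 - 6)**2) - 4*(-3)*(-5)) = -54*(3/(-3 + (-8)**2) + 12*(-5)) = -54*(3/(-3 + 64) - 60) = -54*(3/61 - 60) = -54*(-3657/61) = 197478/61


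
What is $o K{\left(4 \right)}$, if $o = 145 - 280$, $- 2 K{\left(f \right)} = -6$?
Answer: $-405$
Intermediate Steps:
$K{\left(f \right)} = 3$ ($K{\left(f \right)} = \left(- \frac{1}{2}\right) \left(-6\right) = 3$)
$o = -135$ ($o = 145 - 280 = -135$)
$o K{\left(4 \right)} = \left(-135\right) 3 = -405$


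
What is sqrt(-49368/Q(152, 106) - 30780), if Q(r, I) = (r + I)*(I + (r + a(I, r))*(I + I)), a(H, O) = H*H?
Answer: I*sqrt(82937379756767452682)/51908783 ≈ 175.44*I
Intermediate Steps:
a(H, O) = H**2
Q(r, I) = (I + r)*(I + 2*I*(r + I**2)) (Q(r, I) = (r + I)*(I + (r + I**2)*(I + I)) = (I + r)*(I + (r + I**2)*(2*I)) = (I + r)*(I + 2*I*(r + I**2)))
sqrt(-49368/Q(152, 106) - 30780) = sqrt(-49368*1/(106*(106 + 152 + 2*106**3 + 2*152**2 + 2*106*152 + 2*152*106**2)) - 30780) = sqrt(-49368*1/(106*(106 + 152 + 2*1191016 + 2*23104 + 32224 + 2*152*11236)) - 30780) = sqrt(-49368*1/(106*(106 + 152 + 2382032 + 46208 + 32224 + 3415744)) - 30780) = sqrt(-49368/(106*5876466) - 30780) = sqrt(-49368/622905396 - 30780) = sqrt(-49368*1/622905396 - 30780) = sqrt(-4114/51908783 - 30780) = sqrt(-1597752344854/51908783) = I*sqrt(82937379756767452682)/51908783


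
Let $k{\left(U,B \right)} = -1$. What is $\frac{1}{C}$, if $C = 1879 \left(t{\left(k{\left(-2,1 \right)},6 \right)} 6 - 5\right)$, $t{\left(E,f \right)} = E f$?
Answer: $- \frac{1}{77039} \approx -1.298 \cdot 10^{-5}$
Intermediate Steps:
$C = -77039$ ($C = 1879 \left(\left(-1\right) 6 \cdot 6 - 5\right) = 1879 \left(\left(-6\right) 6 - 5\right) = 1879 \left(-36 - 5\right) = 1879 \left(-41\right) = -77039$)
$\frac{1}{C} = \frac{1}{-77039} = - \frac{1}{77039}$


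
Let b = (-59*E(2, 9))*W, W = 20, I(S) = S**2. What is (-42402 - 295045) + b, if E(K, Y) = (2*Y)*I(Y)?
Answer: -2057887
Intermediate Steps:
E(K, Y) = 2*Y**3 (E(K, Y) = (2*Y)*Y**2 = 2*Y**3)
b = -1720440 (b = -118*9**3*20 = -118*729*20 = -59*1458*20 = -86022*20 = -1720440)
(-42402 - 295045) + b = (-42402 - 295045) - 1720440 = -337447 - 1720440 = -2057887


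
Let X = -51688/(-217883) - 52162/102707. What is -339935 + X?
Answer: -691555330448215/2034373571 ≈ -3.3994e+5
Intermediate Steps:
X = -550590330/2034373571 (X = -51688*(-1/217883) - 52162*1/102707 = 51688/217883 - 4742/9337 = -550590330/2034373571 ≈ -0.27064)
-339935 + X = -339935 - 550590330/2034373571 = -691555330448215/2034373571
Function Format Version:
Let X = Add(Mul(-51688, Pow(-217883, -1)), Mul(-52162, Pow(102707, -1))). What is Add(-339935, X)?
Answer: Rational(-691555330448215, 2034373571) ≈ -3.3994e+5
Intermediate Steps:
X = Rational(-550590330, 2034373571) (X = Add(Mul(-51688, Rational(-1, 217883)), Mul(-52162, Rational(1, 102707))) = Add(Rational(51688, 217883), Rational(-4742, 9337)) = Rational(-550590330, 2034373571) ≈ -0.27064)
Add(-339935, X) = Add(-339935, Rational(-550590330, 2034373571)) = Rational(-691555330448215, 2034373571)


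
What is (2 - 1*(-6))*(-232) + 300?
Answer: -1556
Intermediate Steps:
(2 - 1*(-6))*(-232) + 300 = (2 + 6)*(-232) + 300 = 8*(-232) + 300 = -1856 + 300 = -1556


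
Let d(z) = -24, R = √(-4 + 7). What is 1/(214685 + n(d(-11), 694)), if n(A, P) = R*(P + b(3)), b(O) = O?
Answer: 214685/46088191798 - 697*√3/46088191798 ≈ 4.6319e-6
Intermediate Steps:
R = √3 ≈ 1.7320
n(A, P) = √3*(3 + P) (n(A, P) = √3*(P + 3) = √3*(3 + P))
1/(214685 + n(d(-11), 694)) = 1/(214685 + √3*(3 + 694)) = 1/(214685 + √3*697) = 1/(214685 + 697*√3)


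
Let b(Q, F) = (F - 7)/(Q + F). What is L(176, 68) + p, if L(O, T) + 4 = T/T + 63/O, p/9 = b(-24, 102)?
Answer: 19035/2288 ≈ 8.3195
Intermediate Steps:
b(Q, F) = (-7 + F)/(F + Q)
p = 285/26 (p = 9*((-7 + 102)/(102 - 24)) = 9*(95/78) = 285/26 ≈ 10.962)
L(O, T) = -3 + 63/O (L(O, T) = -4 + (T/T + 63/O) = -4 + (1 + 63/O) = -3 + 63/O)
L(176, 68) + p = (-3 + 63/176) + 285/26 = -465/176 + 285/26 = 19035/2288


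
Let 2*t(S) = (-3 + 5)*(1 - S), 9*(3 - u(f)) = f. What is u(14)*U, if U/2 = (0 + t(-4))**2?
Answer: 650/9 ≈ 72.222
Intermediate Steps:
u(f) = 3 - f/9
t(S) = 1 - S (t(S) = ((-3 + 5)*(1 - S))/2 = (2*(1 - S))/2 = (2 - 2*S)/2 = 1 - S)
U = 50 (U = 2*(0 + (1 - 1*(-4)))**2 = 2*(0 + (1 + 4))**2 = 2*(0 + 5)**2 = 2*5**2 = 2*25 = 50)
u(14)*U = (3 - 1/9*14)*50 = (3 - 14/9)*50 = (13/9)*50 = 650/9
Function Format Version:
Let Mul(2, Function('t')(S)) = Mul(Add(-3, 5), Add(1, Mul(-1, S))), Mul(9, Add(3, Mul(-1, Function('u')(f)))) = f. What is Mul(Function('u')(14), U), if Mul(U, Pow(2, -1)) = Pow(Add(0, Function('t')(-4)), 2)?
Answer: Rational(650, 9) ≈ 72.222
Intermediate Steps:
Function('u')(f) = Add(3, Mul(Rational(-1, 9), f))
Function('t')(S) = Add(1, Mul(-1, S)) (Function('t')(S) = Mul(Rational(1, 2), Mul(Add(-3, 5), Add(1, Mul(-1, S)))) = Mul(Rational(1, 2), Mul(2, Add(1, Mul(-1, S)))) = Mul(Rational(1, 2), Add(2, Mul(-2, S))) = Add(1, Mul(-1, S)))
U = 50 (U = Mul(2, Pow(Add(0, Add(1, Mul(-1, -4))), 2)) = Mul(2, Pow(Add(0, Add(1, 4)), 2)) = Mul(2, Pow(Add(0, 5), 2)) = Mul(2, Pow(5, 2)) = Mul(2, 25) = 50)
Mul(Function('u')(14), U) = Mul(Add(3, Mul(Rational(-1, 9), 14)), 50) = Mul(Add(3, Rational(-14, 9)), 50) = Mul(Rational(13, 9), 50) = Rational(650, 9)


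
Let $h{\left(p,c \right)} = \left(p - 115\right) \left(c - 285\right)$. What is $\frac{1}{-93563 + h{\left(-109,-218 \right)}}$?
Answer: $\frac{1}{19109} \approx 5.2331 \cdot 10^{-5}$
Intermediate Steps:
$h{\left(p,c \right)} = \left(-285 + c\right) \left(-115 + p\right)$ ($h{\left(p,c \right)} = \left(-115 + p\right) \left(-285 + c\right) = \left(-285 + c\right) \left(-115 + p\right)$)
$\frac{1}{-93563 + h{\left(-109,-218 \right)}} = \frac{1}{-93563 - -112672} = \frac{1}{-93563 + \left(32775 + 31065 + 25070 + 23762\right)} = \frac{1}{-93563 + 112672} = \frac{1}{19109}$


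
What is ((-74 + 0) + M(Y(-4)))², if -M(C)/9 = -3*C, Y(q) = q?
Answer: 33124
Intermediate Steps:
M(C) = 27*C (M(C) = -(-27)*C = 27*C)
((-74 + 0) + M(Y(-4)))² = ((-74 + 0) + 27*(-4))² = (-74 - 108)² = (-182)² = 33124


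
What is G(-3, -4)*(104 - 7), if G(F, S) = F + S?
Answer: -679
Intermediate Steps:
G(-3, -4)*(104 - 7) = (-3 - 4)*(104 - 7) = -7*97 = -679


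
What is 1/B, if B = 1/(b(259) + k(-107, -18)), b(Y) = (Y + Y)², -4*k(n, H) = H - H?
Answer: 268324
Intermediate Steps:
k(n, H) = 0 (k(n, H) = -(H - H)/4 = -¼*0 = 0)
b(Y) = 4*Y² (b(Y) = (2*Y)² = 4*Y²)
B = 1/268324 (B = 1/(4*259² + 0) = 1/(4*67081 + 0) = 1/(268324 + 0) = 1/268324 ≈ 3.7268e-6)
1/B = 1/(1/268324) = 268324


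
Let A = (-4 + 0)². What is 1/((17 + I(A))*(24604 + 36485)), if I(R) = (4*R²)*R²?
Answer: 1/16015153329 ≈ 6.2441e-11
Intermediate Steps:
A = 16 (A = (-4)² = 16)
I(R) = 4*R⁴
1/((17 + I(A))*(24604 + 36485)) = 1/((17 + 4*16⁴)*(24604 + 36485)) = 1/((17 + 4*65536)*61089) = (1/61089)/(17 + 262144) = (1/61089)/262161 = (1/262161)*(1/61089) = 1/16015153329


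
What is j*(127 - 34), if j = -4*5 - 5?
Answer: -2325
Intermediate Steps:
j = -25 (j = -20 - 5 = -25)
j*(127 - 34) = -25*(127 - 34) = -25*93 = -2325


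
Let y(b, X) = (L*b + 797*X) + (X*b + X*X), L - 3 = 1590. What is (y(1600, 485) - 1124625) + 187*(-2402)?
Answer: 2372771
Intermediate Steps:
L = 1593 (L = 3 + 1590 = 1593)
y(b, X) = X² + 797*X + 1593*b + X*b (y(b, X) = (1593*b + 797*X) + (X*b + X*X) = (797*X + 1593*b) + (X*b + X²) = (797*X + 1593*b) + (X² + X*b) = X² + 797*X + 1593*b + X*b)
(y(1600, 485) - 1124625) + 187*(-2402) = ((485² + 797*485 + 1593*1600 + 485*1600) - 1124625) + 187*(-2402) = ((235225 + 386545 + 2548800 + 776000) - 1124625) - 449174 = (3946570 - 1124625) - 449174 = 2821945 - 449174 = 2372771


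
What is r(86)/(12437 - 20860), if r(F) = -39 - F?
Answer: 125/8423 ≈ 0.014840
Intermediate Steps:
r(86)/(12437 - 20860) = (-39 - 1*86)/(12437 - 20860) = (-39 - 86)/(-8423) = -125*(-1/8423) = 125/8423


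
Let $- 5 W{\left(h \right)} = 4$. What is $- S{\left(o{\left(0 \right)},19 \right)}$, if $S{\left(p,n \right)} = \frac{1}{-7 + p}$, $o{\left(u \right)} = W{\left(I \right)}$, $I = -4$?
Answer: $\frac{5}{39} \approx 0.12821$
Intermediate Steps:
$W{\left(h \right)} = - \frac{4}{5}$ ($W{\left(h \right)} = \left(- \frac{1}{5}\right) 4 = - \frac{4}{5}$)
$o{\left(u \right)} = - \frac{4}{5}$
$- S{\left(o{\left(0 \right)},19 \right)} = - \frac{1}{-7 - \frac{4}{5}} = - \frac{1}{- \frac{39}{5}} = \left(-1\right) \left(- \frac{5}{39}\right) = \frac{5}{39}$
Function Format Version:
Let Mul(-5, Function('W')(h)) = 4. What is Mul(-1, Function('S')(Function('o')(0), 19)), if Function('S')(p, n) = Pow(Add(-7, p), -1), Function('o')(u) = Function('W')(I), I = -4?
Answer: Rational(5, 39) ≈ 0.12821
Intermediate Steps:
Function('W')(h) = Rational(-4, 5) (Function('W')(h) = Mul(Rational(-1, 5), 4) = Rational(-4, 5))
Function('o')(u) = Rational(-4, 5)
Mul(-1, Function('S')(Function('o')(0), 19)) = Mul(-1, Pow(Add(-7, Rational(-4, 5)), -1)) = Mul(-1, Pow(Rational(-39, 5), -1)) = Mul(-1, Rational(-5, 39)) = Rational(5, 39)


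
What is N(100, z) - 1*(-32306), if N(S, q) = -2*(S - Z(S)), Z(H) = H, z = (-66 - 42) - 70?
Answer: 32306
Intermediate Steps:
z = -178 (z = -108 - 70 = -178)
N(S, q) = 0 (N(S, q) = -2*(S - S) = -2*0 = 0)
N(100, z) - 1*(-32306) = 0 - 1*(-32306) = 0 + 32306 = 32306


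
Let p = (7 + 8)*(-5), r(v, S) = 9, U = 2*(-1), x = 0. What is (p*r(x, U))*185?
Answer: -124875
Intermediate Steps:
U = -2
p = -75 (p = 15*(-5) = -75)
(p*r(x, U))*185 = -75*9*185 = -675*185 = -124875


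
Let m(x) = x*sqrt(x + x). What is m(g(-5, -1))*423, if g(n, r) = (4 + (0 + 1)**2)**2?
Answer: 52875*sqrt(2) ≈ 74777.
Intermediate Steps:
g(n, r) = 25 (g(n, r) = (4 + 1**2)**2 = (4 + 1)**2 = 5**2 = 25)
m(x) = sqrt(2)*x**(3/2) (m(x) = x*sqrt(2*x) = x*(sqrt(2)*sqrt(x)) = sqrt(2)*x**(3/2))
m(g(-5, -1))*423 = (sqrt(2)*25**(3/2))*423 = (sqrt(2)*125)*423 = (125*sqrt(2))*423 = 52875*sqrt(2)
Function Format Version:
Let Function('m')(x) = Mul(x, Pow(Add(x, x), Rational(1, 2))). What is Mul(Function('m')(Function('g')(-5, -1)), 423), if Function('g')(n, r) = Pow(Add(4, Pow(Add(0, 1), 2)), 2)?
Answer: Mul(52875, Pow(2, Rational(1, 2))) ≈ 74777.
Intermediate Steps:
Function('g')(n, r) = 25 (Function('g')(n, r) = Pow(Add(4, Pow(1, 2)), 2) = Pow(Add(4, 1), 2) = Pow(5, 2) = 25)
Function('m')(x) = Mul(Pow(2, Rational(1, 2)), Pow(x, Rational(3, 2))) (Function('m')(x) = Mul(x, Pow(Mul(2, x), Rational(1, 2))) = Mul(x, Mul(Pow(2, Rational(1, 2)), Pow(x, Rational(1, 2)))) = Mul(Pow(2, Rational(1, 2)), Pow(x, Rational(3, 2))))
Mul(Function('m')(Function('g')(-5, -1)), 423) = Mul(Mul(Pow(2, Rational(1, 2)), Pow(25, Rational(3, 2))), 423) = Mul(Mul(Pow(2, Rational(1, 2)), 125), 423) = Mul(Mul(125, Pow(2, Rational(1, 2))), 423) = Mul(52875, Pow(2, Rational(1, 2)))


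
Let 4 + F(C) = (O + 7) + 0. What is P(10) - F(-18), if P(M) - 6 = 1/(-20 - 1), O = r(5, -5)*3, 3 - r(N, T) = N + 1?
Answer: 251/21 ≈ 11.952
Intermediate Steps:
r(N, T) = 2 - N (r(N, T) = 3 - (N + 1) = 3 - (1 + N) = 3 + (-1 - N) = 2 - N)
O = -9 (O = (2 - 1*5)*3 = (2 - 5)*3 = -3*3 = -9)
F(C) = -6 (F(C) = -4 + ((-9 + 7) + 0) = -4 + (-2 + 0) = -4 - 2 = -6)
P(M) = 125/21 (P(M) = 6 + 1/(-20 - 1) = 6 + 1/(-21) = 6 - 1/21 = 125/21)
P(10) - F(-18) = 125/21 - 1*(-6) = 125/21 + 6 = 251/21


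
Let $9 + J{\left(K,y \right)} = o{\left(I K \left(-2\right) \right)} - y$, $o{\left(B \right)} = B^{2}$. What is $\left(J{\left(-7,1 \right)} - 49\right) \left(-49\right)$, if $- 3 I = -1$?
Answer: $\frac{16415}{9} \approx 1823.9$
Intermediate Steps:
$I = \frac{1}{3}$ ($I = \left(- \frac{1}{3}\right) \left(-1\right) = \frac{1}{3} \approx 0.33333$)
$J{\left(K,y \right)} = -9 - y + \frac{4 K^{2}}{9}$ ($J{\left(K,y \right)} = -9 - \left(y - \frac{4 K^{2}}{9}\right) = -9 + \left(\left(- \frac{2 K}{3}\right)^{2} - y\right) = -9 + \left(\frac{4 K^{2}}{9} - y\right) = -9 + \left(- y + \frac{4 K^{2}}{9}\right) = -9 - y + \frac{4 K^{2}}{9}$)
$\left(J{\left(-7,1 \right)} - 49\right) \left(-49\right) = \left(\left(-9 - 1 + \frac{4 \left(-7\right)^{2}}{9}\right) - 49\right) \left(-49\right) = \left(\left(-9 - 1 + \frac{4}{9} \cdot 49\right) - 49\right) \left(-49\right) = \left(\left(-9 - 1 + \frac{196}{9}\right) - 49\right) \left(-49\right) = \left(\frac{106}{9} - 49\right) \left(-49\right) = \left(- \frac{335}{9}\right) \left(-49\right) = \frac{16415}{9}$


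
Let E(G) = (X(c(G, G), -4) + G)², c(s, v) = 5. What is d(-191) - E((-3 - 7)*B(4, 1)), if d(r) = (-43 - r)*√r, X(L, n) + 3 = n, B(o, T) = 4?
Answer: -2209 + 148*I*√191 ≈ -2209.0 + 2045.4*I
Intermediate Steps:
X(L, n) = -3 + n
E(G) = (-7 + G)² (E(G) = ((-3 - 4) + G)² = (-7 + G)²)
d(r) = √r*(-43 - r)
d(-191) - E((-3 - 7)*B(4, 1)) = √(-191)*(-43 - 1*(-191)) - (-7 + (-3 - 7)*4)² = (I*√191)*(-43 + 191) - (-7 - 10*4)² = (I*√191)*148 - (-7 - 40)² = 148*I*√191 - 1*(-47)² = 148*I*√191 - 1*2209 = 148*I*√191 - 2209 = -2209 + 148*I*√191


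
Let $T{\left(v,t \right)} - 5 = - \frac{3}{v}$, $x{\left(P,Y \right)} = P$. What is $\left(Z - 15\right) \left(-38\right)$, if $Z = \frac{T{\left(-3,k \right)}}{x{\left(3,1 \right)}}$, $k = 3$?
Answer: $494$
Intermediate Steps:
$T{\left(v,t \right)} = 5 - \frac{3}{v}$
$Z = 2$ ($Z = \frac{5 - \frac{3}{-3}}{3} = \left(5 - -1\right) \frac{1}{3} = \left(5 + 1\right) \frac{1}{3} = 6 \cdot \frac{1}{3} = 2$)
$\left(Z - 15\right) \left(-38\right) = \left(2 - 15\right) \left(-38\right) = \left(-13\right) \left(-38\right) = 494$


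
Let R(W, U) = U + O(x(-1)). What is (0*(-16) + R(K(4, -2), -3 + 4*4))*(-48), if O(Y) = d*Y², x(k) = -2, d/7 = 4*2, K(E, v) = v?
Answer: -11376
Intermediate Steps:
d = 56 (d = 7*(4*2) = 7*8 = 56)
O(Y) = 56*Y²
R(W, U) = 224 + U (R(W, U) = U + 56*(-2)² = U + 56*4 = U + 224 = 224 + U)
(0*(-16) + R(K(4, -2), -3 + 4*4))*(-48) = (0*(-16) + (224 + (-3 + 4*4)))*(-48) = (0 + (224 + (-3 + 16)))*(-48) = (0 + (224 + 13))*(-48) = (0 + 237)*(-48) = 237*(-48) = -11376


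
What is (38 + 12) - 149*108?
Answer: -16042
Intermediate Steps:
(38 + 12) - 149*108 = 50 - 16092 = -16042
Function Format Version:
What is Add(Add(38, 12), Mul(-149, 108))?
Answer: -16042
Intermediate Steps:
Add(Add(38, 12), Mul(-149, 108)) = Add(50, -16092) = -16042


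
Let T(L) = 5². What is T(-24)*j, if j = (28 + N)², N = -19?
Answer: 2025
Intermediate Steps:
T(L) = 25
j = 81 (j = (28 - 19)² = 9² = 81)
T(-24)*j = 25*81 = 2025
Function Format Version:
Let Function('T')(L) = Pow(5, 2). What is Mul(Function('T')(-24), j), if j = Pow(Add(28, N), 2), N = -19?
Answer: 2025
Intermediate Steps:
Function('T')(L) = 25
j = 81 (j = Pow(Add(28, -19), 2) = Pow(9, 2) = 81)
Mul(Function('T')(-24), j) = Mul(25, 81) = 2025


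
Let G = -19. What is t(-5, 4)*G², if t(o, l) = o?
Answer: -1805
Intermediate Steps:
t(-5, 4)*G² = -5*(-19)² = -5*361 = -1805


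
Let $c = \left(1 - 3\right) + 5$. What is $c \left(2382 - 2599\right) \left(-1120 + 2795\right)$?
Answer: $-1090425$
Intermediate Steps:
$c = 3$ ($c = -2 + 5 = 3$)
$c \left(2382 - 2599\right) \left(-1120 + 2795\right) = 3 \left(2382 - 2599\right) \left(-1120 + 2795\right) = 3 \left(\left(-217\right) 1675\right) = 3 \left(-363475\right) = -1090425$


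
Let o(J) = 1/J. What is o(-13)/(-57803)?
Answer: 1/751439 ≈ 1.3308e-6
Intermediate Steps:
o(-13)/(-57803) = 1/(-13*(-57803)) = -1/13*(-1/57803) = 1/751439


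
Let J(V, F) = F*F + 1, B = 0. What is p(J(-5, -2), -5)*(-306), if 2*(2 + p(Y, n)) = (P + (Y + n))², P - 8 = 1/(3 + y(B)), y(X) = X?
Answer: -10013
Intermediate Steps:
P = 25/3 (P = 8 + 1/(3 + 0) = 8 + 1/3 = 8 + ⅓ = 25/3 ≈ 8.3333)
J(V, F) = 1 + F² (J(V, F) = F² + 1 = 1 + F²)
p(Y, n) = -2 + (25/3 + Y + n)²/2 (p(Y, n) = -2 + (25/3 + (Y + n))²/2 = -2 + (25/3 + Y + n)²/2)
p(J(-5, -2), -5)*(-306) = (-2 + (25 + 3*(1 + (-2)²) + 3*(-5))²/18)*(-306) = (-2 + (25 + 3*(1 + 4) - 15)²/18)*(-306) = (-2 + (25 + 3*5 - 15)²/18)*(-306) = (-2 + (25 + 15 - 15)²/18)*(-306) = (-2 + (1/18)*25²)*(-306) = (-2 + (1/18)*625)*(-306) = (-2 + 625/18)*(-306) = (589/18)*(-306) = -10013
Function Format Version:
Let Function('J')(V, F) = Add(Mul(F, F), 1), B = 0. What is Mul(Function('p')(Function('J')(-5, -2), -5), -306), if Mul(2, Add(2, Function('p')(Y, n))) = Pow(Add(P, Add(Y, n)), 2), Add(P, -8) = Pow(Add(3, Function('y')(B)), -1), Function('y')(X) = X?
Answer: -10013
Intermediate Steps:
P = Rational(25, 3) (P = Add(8, Pow(Add(3, 0), -1)) = Add(8, Pow(3, -1)) = Add(8, Rational(1, 3)) = Rational(25, 3) ≈ 8.3333)
Function('J')(V, F) = Add(1, Pow(F, 2)) (Function('J')(V, F) = Add(Pow(F, 2), 1) = Add(1, Pow(F, 2)))
Function('p')(Y, n) = Add(-2, Mul(Rational(1, 2), Pow(Add(Rational(25, 3), Y, n), 2))) (Function('p')(Y, n) = Add(-2, Mul(Rational(1, 2), Pow(Add(Rational(25, 3), Add(Y, n)), 2))) = Add(-2, Mul(Rational(1, 2), Pow(Add(Rational(25, 3), Y, n), 2))))
Mul(Function('p')(Function('J')(-5, -2), -5), -306) = Mul(Add(-2, Mul(Rational(1, 18), Pow(Add(25, Mul(3, Add(1, Pow(-2, 2))), Mul(3, -5)), 2))), -306) = Mul(Add(-2, Mul(Rational(1, 18), Pow(Add(25, Mul(3, Add(1, 4)), -15), 2))), -306) = Mul(Add(-2, Mul(Rational(1, 18), Pow(Add(25, Mul(3, 5), -15), 2))), -306) = Mul(Add(-2, Mul(Rational(1, 18), Pow(Add(25, 15, -15), 2))), -306) = Mul(Add(-2, Mul(Rational(1, 18), Pow(25, 2))), -306) = Mul(Add(-2, Mul(Rational(1, 18), 625)), -306) = Mul(Add(-2, Rational(625, 18)), -306) = Mul(Rational(589, 18), -306) = -10013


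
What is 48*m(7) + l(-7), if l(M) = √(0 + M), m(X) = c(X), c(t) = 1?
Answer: 48 + I*√7 ≈ 48.0 + 2.6458*I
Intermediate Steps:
m(X) = 1
l(M) = √M
48*m(7) + l(-7) = 48*1 + √(-7) = 48 + I*√7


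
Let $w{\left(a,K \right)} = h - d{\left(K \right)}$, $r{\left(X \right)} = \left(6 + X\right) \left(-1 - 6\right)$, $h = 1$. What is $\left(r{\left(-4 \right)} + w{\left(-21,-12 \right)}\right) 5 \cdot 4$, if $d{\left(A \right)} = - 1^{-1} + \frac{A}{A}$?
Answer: $-260$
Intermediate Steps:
$d{\left(A \right)} = 0$ ($d{\left(A \right)} = \left(-1\right) 1 + 1 = -1 + 1 = 0$)
$r{\left(X \right)} = -42 - 7 X$ ($r{\left(X \right)} = \left(6 + X\right) \left(-7\right) = -42 - 7 X$)
$w{\left(a,K \right)} = 1$ ($w{\left(a,K \right)} = 1 - 0 = 1 + 0 = 1$)
$\left(r{\left(-4 \right)} + w{\left(-21,-12 \right)}\right) 5 \cdot 4 = \left(\left(-42 - -28\right) + 1\right) 5 \cdot 4 = \left(\left(-42 + 28\right) + 1\right) 20 = \left(-14 + 1\right) 20 = \left(-13\right) 20 = -260$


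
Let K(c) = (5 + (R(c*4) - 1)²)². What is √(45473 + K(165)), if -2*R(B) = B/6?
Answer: √9911354 ≈ 3148.2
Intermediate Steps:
R(B) = -B/12 (R(B) = -B/(2*6) = -B/12)
K(c) = (5 + (-1 - c/3)²)² (K(c) = (5 + (-c*4/12 - 1)²)² = (5 + (-c/3 - 1)²)² = (5 + (-1 - c/3)²)²)
√(45473 + K(165)) = √(45473 + (45 + (3 + 165)²)²/81) = √(45473 + (45 + 168²)²/81) = √(45473 + (45 + 28224)²/81) = √(45473 + (1/81)*28269²) = √(45473 + (1/81)*799136361) = √(45473 + 9865881) = √9911354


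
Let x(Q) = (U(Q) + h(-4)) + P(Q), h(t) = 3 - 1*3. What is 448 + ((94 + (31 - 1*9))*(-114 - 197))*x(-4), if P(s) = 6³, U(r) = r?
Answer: -7647664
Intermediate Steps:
P(s) = 216
h(t) = 0 (h(t) = 3 - 3 = 0)
x(Q) = 216 + Q (x(Q) = (Q + 0) + 216 = Q + 216 = 216 + Q)
448 + ((94 + (31 - 1*9))*(-114 - 197))*x(-4) = 448 + ((94 + (31 - 1*9))*(-114 - 197))*(216 - 4) = 448 + ((94 + (31 - 9))*(-311))*212 = 448 + ((94 + 22)*(-311))*212 = 448 + (116*(-311))*212 = 448 - 36076*212 = 448 - 7648112 = -7647664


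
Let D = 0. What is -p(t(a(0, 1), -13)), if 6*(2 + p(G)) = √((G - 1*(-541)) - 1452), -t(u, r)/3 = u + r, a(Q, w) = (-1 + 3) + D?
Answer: 2 - I*√878/6 ≈ 2.0 - 4.9385*I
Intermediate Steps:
a(Q, w) = 2 (a(Q, w) = (-1 + 3) + 0 = 2 + 0 = 2)
t(u, r) = -3*r - 3*u (t(u, r) = -3*(u + r) = -3*(r + u) = -3*r - 3*u)
p(G) = -2 + √(-911 + G)/6 (p(G) = -2 + √((G - 1*(-541)) - 1452)/6 = -2 + √((G + 541) - 1452)/6 = -2 + √((541 + G) - 1452)/6 = -2 + √(-911 + G)/6)
-p(t(a(0, 1), -13)) = -(-2 + √(-911 + (-3*(-13) - 3*2))/6) = -(-2 + √(-911 + (39 - 6))/6) = -(-2 + √(-911 + 33)/6) = -(-2 + √(-878)/6) = -(-2 + (I*√878)/6) = -(-2 + I*√878/6) = 2 - I*√878/6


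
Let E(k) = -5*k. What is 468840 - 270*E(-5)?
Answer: 462090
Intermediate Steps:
468840 - 270*E(-5) = 468840 - 270*(-5*(-5)) = 468840 - 270*25 = 468840 - 1*6750 = 468840 - 6750 = 462090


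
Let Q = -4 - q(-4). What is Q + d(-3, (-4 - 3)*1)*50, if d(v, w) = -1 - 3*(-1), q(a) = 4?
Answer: 92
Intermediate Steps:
d(v, w) = 2 (d(v, w) = -1 + 3 = 2)
Q = -8 (Q = -4 - 1*4 = -4 - 4 = -8)
Q + d(-3, (-4 - 3)*1)*50 = -8 + 2*50 = -8 + 100 = 92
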